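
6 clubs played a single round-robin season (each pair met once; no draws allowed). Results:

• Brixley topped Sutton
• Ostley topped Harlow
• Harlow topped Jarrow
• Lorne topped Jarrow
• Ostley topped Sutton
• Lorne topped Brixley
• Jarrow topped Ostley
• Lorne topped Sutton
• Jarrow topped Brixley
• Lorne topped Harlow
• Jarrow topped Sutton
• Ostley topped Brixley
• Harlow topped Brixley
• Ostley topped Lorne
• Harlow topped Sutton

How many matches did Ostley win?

4

Ostley's results: beat Harlow, Brixley, Sutton, Lorne; lost to Jarrow.
That is 4 wins.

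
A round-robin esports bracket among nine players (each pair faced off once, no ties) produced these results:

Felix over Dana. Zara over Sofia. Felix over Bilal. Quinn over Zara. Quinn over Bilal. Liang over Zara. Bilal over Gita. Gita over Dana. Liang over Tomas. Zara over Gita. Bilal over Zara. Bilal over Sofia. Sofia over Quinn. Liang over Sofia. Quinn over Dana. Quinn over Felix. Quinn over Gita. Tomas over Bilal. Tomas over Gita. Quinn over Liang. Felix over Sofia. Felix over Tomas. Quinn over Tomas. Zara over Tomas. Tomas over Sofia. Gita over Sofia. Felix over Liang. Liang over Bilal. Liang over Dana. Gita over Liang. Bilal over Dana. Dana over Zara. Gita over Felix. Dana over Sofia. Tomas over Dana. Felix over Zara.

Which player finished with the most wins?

Quinn

Win totals: Sofia 1, Quinn 7, Liang 5, Felix 6, Zara 3, Dana 2, Gita 4, Tomas 4, Bilal 4.
Quinn leads with 7 wins (next highest: 6).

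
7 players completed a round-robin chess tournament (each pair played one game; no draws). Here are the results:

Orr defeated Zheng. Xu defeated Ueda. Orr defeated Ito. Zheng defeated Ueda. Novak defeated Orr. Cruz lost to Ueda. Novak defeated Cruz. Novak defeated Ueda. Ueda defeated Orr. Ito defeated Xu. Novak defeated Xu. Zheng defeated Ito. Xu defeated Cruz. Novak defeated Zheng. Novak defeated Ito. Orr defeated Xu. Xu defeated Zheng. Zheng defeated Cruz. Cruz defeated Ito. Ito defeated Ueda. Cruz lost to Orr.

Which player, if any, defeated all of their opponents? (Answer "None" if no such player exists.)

Novak

Novak has 6 wins out of 6 opponents — a perfect record.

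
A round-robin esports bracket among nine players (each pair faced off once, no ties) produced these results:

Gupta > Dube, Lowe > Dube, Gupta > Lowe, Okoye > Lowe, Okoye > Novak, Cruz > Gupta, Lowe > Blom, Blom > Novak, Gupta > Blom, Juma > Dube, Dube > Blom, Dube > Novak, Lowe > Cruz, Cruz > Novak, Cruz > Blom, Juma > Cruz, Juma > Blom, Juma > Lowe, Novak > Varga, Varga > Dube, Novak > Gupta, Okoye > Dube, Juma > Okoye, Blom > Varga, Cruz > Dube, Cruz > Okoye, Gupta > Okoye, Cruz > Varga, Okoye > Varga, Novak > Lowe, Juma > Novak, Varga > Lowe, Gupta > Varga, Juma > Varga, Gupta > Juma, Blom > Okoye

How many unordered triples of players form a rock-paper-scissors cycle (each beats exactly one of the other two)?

16

Win totals: Varga 2, Lowe 3, Juma 7, Cruz 6, Blom 3, Dube 2, Novak 3, Okoye 4, Gupta 6.
A player with w wins dominates both others in C(w,2) triples; summing gives 1 + 3 + 21 + 15 + 3 + 1 + 3 + 6 + 15 = 68 transitive triples.
Total triples C(9,3) = 84, so cyclic triples = 84 − 68 = 16.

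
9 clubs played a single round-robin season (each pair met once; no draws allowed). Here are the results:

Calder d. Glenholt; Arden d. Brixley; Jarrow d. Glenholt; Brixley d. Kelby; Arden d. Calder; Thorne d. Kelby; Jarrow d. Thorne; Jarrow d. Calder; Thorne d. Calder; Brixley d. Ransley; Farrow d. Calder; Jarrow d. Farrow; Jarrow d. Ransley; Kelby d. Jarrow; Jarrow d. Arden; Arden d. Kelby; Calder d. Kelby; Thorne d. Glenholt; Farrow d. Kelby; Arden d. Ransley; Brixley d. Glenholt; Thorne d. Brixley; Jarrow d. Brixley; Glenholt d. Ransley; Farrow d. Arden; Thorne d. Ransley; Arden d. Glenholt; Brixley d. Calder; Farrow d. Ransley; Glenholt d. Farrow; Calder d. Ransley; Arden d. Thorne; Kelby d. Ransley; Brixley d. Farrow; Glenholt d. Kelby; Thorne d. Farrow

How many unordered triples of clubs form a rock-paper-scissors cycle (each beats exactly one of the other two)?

Win totals: Jarrow 7, Glenholt 3, Brixley 5, Kelby 2, Arden 6, Ransley 0, Farrow 4, Calder 3, Thorne 6.
A club with w wins dominates both others in C(w,2) triples; summing gives 21 + 3 + 10 + 1 + 15 + 0 + 6 + 3 + 15 = 74 transitive triples.
Total triples C(9,3) = 84, so cyclic triples = 84 − 74 = 10.

10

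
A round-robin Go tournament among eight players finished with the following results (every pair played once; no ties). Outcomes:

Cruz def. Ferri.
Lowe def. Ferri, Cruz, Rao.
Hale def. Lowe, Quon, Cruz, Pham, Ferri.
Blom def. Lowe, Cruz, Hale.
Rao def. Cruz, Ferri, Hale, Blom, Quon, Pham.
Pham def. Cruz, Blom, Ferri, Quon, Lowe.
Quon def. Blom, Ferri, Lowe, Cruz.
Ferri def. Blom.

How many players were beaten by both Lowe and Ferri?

0

Lowe beat: Rao, Cruz, Ferri.
Ferri beat: Blom.
No one was beaten by both.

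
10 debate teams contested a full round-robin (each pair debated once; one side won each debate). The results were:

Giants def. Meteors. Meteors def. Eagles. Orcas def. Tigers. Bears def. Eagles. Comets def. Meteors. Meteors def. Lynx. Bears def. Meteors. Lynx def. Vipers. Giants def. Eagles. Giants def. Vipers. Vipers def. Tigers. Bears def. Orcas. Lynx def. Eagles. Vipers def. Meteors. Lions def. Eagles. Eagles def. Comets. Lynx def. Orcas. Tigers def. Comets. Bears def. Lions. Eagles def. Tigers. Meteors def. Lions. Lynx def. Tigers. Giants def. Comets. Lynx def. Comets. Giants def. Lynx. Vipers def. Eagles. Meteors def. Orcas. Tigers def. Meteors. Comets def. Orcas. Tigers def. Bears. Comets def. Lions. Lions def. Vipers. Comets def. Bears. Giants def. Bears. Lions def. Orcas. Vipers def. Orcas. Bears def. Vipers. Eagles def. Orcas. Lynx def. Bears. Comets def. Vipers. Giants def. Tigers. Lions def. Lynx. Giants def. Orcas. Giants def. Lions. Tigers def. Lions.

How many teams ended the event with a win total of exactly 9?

1

Win totals: Meteors 4, Lions 4, Eagles 3, Vipers 4, Lynx 6, Tigers 4, Comets 5, Giants 9, Orcas 1, Bears 5.
Exactly 9: Giants — 1 team.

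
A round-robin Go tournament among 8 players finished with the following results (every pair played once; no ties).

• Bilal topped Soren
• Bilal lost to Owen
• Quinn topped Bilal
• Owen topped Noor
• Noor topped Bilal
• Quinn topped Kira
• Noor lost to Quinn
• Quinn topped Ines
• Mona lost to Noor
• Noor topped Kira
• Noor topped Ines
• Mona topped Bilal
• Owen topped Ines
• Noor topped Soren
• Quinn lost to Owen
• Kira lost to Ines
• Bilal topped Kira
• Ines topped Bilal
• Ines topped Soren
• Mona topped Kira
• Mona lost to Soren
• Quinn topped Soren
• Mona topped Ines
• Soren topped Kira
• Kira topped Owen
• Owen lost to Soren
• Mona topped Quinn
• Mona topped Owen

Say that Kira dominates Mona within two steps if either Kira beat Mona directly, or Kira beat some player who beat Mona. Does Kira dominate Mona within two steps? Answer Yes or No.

Kira did not beat Mona directly.
Kira beat Owen, but each of them lost to Mona. No two-step path.

No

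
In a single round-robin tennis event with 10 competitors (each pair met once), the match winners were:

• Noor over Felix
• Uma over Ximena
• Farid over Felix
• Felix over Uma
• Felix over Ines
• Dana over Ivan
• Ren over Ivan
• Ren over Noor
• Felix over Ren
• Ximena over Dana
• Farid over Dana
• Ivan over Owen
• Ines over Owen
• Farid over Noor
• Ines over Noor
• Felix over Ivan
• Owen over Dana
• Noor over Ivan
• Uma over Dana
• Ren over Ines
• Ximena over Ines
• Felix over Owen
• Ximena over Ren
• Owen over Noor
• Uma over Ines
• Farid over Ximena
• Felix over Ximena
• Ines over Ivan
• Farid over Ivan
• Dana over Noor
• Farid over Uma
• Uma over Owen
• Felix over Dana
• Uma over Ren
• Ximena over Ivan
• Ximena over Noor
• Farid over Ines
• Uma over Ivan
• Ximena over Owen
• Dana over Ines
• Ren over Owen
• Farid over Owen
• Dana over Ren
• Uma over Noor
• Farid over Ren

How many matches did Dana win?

Dana's results: beat Ines, Noor, Ivan, Ren; lost to Farid, Owen, Uma, Felix, Ximena.
That is 4 wins.

4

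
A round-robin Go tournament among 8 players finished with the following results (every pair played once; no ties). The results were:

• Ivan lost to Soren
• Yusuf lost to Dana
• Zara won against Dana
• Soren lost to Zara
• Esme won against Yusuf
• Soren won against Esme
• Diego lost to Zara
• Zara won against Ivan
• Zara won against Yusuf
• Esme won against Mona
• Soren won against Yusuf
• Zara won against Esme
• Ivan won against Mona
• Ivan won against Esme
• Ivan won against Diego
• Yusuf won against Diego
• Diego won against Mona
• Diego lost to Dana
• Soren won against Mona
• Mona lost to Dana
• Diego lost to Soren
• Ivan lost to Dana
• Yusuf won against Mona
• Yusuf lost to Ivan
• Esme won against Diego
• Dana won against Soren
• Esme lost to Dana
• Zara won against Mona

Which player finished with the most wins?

Zara

Win totals: Diego 1, Soren 5, Zara 7, Mona 0, Dana 6, Ivan 4, Yusuf 2, Esme 3.
Zara leads with 7 wins (next highest: 6).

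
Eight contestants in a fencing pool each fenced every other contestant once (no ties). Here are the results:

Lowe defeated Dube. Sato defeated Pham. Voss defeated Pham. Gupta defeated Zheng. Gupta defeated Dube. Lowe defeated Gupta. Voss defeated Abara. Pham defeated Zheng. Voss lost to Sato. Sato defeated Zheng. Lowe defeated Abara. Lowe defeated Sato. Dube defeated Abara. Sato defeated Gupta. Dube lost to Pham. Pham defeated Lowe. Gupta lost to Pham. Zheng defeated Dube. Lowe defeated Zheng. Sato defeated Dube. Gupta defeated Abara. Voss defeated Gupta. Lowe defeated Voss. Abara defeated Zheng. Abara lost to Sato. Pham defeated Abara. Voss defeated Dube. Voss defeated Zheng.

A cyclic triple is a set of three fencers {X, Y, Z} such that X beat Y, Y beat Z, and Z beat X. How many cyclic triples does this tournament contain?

3

Win totals: Pham 5, Gupta 3, Sato 6, Lowe 6, Abara 1, Voss 5, Zheng 1, Dube 1.
A fencer with w wins dominates both others in C(w,2) triples; summing gives 10 + 3 + 15 + 15 + 0 + 10 + 0 + 0 = 53 transitive triples.
Total triples C(8,3) = 56, so cyclic triples = 56 − 53 = 3.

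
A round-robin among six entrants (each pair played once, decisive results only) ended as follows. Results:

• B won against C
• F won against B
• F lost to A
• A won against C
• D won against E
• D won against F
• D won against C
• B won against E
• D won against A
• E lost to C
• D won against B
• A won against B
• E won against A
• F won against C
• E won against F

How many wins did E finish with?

E's results: beat A, F; lost to B, C, D.
That is 2 wins.

2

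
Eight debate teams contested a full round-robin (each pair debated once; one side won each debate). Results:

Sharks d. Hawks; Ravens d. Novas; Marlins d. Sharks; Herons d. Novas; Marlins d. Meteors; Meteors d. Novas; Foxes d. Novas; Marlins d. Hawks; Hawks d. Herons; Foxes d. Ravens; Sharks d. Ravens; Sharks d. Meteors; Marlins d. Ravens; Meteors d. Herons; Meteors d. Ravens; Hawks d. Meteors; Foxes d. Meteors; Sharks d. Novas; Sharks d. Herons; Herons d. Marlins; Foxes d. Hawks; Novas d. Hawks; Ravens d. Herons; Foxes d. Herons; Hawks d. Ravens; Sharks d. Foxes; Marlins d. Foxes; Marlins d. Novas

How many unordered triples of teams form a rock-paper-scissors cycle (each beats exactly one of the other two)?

8

Win totals: Marlins 6, Foxes 5, Meteors 3, Hawks 3, Ravens 2, Herons 2, Sharks 6, Novas 1.
A team with w wins dominates both others in C(w,2) triples; summing gives 15 + 10 + 3 + 3 + 1 + 1 + 15 + 0 = 48 transitive triples.
Total triples C(8,3) = 56, so cyclic triples = 56 − 48 = 8.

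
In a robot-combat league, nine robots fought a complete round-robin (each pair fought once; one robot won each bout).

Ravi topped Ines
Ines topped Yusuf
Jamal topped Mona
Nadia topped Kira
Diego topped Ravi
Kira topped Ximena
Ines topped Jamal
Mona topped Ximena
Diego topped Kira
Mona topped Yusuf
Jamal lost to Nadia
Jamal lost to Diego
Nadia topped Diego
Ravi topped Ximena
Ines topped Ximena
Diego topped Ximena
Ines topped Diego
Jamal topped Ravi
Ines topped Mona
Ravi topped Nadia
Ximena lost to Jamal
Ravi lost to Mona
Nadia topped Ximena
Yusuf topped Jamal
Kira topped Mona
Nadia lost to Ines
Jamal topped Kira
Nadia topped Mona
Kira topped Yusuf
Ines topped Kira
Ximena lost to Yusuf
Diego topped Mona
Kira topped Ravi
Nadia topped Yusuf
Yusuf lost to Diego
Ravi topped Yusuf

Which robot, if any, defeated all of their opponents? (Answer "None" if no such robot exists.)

Highest win total is Ines with 7 (out of 8 possible).
Ines lost to Ravi, so no robot went undefeated.

None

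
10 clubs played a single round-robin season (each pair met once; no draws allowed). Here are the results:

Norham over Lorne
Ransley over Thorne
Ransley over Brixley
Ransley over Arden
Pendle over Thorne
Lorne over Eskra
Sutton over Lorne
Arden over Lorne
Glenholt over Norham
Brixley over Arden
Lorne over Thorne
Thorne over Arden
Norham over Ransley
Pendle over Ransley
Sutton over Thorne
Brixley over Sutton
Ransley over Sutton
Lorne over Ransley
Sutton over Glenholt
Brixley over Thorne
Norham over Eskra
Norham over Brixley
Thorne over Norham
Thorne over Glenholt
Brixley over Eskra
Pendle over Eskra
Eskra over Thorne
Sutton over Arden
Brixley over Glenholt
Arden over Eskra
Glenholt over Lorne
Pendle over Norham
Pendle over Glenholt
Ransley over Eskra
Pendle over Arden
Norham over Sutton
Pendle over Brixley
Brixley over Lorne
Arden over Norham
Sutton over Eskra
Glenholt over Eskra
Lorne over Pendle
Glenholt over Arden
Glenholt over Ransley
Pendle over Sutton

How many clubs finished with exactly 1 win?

Win totals: Norham 5, Eskra 1, Glenholt 5, Arden 3, Lorne 4, Pendle 8, Sutton 5, Thorne 3, Brixley 6, Ransley 5.
Exactly 1: Eskra — 1 club.

1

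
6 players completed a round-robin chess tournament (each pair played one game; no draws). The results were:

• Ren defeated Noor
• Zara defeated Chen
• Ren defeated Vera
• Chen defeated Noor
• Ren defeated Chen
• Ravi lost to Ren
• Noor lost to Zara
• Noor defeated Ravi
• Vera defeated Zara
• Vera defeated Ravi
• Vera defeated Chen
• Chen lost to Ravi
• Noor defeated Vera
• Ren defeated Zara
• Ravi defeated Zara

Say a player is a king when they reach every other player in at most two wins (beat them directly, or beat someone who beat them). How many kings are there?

1

Zara cannot reach Ren in two steps.
Chen cannot reach Zara, Ren in two steps.
Ren reaches everyone (king).
Vera cannot reach Ren in two steps.
Ravi cannot reach Ren, Vera in two steps.
Noor cannot reach Ren in two steps.
Kings: Ren — 1.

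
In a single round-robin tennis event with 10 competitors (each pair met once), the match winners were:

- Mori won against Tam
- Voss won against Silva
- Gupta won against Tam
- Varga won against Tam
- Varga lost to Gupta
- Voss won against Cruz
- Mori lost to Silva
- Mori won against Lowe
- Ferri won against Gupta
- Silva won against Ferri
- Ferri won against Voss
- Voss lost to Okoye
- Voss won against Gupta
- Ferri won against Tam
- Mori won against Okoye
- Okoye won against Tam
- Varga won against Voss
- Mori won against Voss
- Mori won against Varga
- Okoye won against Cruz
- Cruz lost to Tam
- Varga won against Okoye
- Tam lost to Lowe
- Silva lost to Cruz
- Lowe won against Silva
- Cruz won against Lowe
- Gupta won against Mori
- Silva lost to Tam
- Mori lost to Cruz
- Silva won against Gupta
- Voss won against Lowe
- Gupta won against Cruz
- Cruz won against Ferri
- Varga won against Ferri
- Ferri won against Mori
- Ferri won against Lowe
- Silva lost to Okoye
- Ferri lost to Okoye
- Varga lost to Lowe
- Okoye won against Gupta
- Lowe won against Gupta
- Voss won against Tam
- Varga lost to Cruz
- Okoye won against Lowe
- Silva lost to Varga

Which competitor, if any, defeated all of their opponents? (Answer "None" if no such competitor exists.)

Highest win total is Okoye with 7 (out of 9 possible).
Okoye lost to Mori, Varga, so no competitor went undefeated.

None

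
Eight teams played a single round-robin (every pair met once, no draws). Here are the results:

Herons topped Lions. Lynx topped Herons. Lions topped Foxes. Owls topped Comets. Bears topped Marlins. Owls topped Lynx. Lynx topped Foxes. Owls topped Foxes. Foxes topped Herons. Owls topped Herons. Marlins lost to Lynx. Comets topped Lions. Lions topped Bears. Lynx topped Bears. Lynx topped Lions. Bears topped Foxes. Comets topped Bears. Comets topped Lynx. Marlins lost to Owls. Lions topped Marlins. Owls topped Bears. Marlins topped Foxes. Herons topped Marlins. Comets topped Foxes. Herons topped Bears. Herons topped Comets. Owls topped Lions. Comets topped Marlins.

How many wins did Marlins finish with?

1

Marlins' results: beat Foxes; lost to Bears, Lynx, Comets, Herons, Lions, Owls.
That is 1 win.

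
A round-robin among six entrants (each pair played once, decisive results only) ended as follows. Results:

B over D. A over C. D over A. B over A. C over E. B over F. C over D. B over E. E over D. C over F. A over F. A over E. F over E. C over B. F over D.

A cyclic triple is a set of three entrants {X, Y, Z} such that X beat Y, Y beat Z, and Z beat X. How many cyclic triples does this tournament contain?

Of the C(6,3) = 20 triples, the cyclic ones are: {A, B, C}; {A, C, D}; {A, D, E}; {A, D, F}.
That is 4.

4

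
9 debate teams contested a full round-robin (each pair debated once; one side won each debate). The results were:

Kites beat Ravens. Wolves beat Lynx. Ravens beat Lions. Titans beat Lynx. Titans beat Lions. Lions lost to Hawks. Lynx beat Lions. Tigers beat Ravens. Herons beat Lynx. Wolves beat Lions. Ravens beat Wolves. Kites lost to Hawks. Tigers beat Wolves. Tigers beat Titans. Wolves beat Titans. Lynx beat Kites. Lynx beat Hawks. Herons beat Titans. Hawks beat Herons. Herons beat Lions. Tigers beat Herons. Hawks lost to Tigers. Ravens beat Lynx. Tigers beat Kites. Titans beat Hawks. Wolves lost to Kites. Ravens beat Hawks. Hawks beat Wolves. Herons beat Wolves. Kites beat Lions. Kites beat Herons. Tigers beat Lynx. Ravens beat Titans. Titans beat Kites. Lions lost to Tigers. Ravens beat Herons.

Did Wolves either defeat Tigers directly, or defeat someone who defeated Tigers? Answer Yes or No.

Wolves did not beat Tigers directly.
Wolves beat Lions, Titans, Lynx, but each of them lost to Tigers. No two-step path.

No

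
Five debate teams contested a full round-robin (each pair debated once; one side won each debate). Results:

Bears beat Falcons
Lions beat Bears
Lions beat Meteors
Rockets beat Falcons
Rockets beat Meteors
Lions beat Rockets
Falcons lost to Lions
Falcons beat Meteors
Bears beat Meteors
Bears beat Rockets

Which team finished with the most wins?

Lions

Win totals: Rockets 2, Lions 4, Bears 3, Falcons 1, Meteors 0.
Lions leads with 4 wins (next highest: 3).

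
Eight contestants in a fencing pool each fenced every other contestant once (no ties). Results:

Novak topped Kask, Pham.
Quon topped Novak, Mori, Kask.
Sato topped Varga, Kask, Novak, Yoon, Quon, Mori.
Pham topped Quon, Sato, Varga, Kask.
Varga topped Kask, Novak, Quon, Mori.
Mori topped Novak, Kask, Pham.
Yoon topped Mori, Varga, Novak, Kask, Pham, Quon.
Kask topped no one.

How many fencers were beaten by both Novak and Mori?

Novak beat: Pham, Kask.
Mori beat: Pham, Kask, Novak.
Both beat: Pham, Kask — 2.

2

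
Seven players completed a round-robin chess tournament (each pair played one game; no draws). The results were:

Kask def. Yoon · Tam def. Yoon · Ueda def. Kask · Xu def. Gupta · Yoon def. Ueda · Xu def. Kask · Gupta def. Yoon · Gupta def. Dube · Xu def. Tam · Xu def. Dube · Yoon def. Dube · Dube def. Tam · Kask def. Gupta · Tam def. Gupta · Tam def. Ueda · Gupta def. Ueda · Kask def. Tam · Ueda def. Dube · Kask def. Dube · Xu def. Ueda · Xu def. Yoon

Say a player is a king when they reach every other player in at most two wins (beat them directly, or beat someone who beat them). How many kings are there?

1

Dube cannot reach Kask, Xu in two steps.
Kask cannot reach Xu in two steps.
Tam cannot reach Xu in two steps.
Ueda cannot reach Xu in two steps.
Gupta cannot reach Xu in two steps.
Yoon cannot reach Gupta, Xu in two steps.
Xu reaches everyone (king).
Kings: Xu — 1.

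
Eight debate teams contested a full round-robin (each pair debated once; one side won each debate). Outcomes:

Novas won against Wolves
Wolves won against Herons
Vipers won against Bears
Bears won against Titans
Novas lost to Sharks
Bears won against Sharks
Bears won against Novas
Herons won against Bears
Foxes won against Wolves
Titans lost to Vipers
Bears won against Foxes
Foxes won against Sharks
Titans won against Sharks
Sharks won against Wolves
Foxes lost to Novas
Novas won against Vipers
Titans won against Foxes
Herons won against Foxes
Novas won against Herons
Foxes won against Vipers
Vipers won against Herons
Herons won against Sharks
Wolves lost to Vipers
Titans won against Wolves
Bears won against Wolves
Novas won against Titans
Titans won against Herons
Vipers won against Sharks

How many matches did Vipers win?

Vipers' results: beat Wolves, Titans, Sharks, Herons, Bears; lost to Foxes, Novas.
That is 5 wins.

5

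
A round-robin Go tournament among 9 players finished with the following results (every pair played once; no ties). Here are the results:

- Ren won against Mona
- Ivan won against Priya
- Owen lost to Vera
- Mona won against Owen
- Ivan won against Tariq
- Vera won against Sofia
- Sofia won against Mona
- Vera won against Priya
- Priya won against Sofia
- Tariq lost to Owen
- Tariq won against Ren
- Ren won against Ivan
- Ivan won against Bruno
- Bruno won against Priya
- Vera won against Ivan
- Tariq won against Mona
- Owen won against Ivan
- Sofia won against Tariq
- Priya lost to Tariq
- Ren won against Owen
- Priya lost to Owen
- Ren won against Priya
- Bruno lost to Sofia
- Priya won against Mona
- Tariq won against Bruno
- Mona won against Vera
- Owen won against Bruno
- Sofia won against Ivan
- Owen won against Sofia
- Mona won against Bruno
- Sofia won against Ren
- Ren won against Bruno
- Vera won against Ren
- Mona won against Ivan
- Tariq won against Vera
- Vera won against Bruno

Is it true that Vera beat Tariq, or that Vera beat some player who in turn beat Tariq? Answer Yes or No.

Yes

Vera did not beat Tariq directly.
Vera beat Priya, Sofia, Ivan, Owen, Bruno, Ren. Of those, Sofia beat Tariq.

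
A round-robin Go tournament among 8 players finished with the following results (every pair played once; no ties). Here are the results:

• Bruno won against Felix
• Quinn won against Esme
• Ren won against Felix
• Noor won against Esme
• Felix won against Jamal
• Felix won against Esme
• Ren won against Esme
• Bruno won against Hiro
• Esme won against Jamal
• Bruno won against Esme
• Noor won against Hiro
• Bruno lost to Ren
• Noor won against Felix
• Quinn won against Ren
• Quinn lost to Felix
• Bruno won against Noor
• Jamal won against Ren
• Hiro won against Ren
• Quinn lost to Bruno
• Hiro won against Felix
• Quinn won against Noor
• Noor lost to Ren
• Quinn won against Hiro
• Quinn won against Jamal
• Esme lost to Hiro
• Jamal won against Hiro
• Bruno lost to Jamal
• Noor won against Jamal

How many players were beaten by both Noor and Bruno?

Noor beat: Esme, Hiro, Jamal, Felix.
Bruno beat: Esme, Hiro, Felix, Quinn, Noor.
Both beat: Esme, Hiro, Felix — 3.

3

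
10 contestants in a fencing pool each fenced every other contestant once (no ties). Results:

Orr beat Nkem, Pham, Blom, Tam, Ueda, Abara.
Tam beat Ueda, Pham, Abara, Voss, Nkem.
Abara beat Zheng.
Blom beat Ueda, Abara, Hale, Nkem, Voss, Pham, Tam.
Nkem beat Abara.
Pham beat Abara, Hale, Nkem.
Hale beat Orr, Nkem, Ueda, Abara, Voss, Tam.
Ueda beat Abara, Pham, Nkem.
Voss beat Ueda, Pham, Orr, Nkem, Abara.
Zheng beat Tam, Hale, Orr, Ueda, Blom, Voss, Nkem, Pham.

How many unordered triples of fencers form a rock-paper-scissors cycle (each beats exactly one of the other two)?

15

Win totals: Nkem 1, Ueda 3, Zheng 8, Hale 6, Abara 1, Pham 3, Orr 6, Blom 7, Tam 5, Voss 5.
A fencer with w wins dominates both others in C(w,2) triples; summing gives 0 + 3 + 28 + 15 + 0 + 3 + 15 + 21 + 10 + 10 = 105 transitive triples.
Total triples C(10,3) = 120, so cyclic triples = 120 − 105 = 15.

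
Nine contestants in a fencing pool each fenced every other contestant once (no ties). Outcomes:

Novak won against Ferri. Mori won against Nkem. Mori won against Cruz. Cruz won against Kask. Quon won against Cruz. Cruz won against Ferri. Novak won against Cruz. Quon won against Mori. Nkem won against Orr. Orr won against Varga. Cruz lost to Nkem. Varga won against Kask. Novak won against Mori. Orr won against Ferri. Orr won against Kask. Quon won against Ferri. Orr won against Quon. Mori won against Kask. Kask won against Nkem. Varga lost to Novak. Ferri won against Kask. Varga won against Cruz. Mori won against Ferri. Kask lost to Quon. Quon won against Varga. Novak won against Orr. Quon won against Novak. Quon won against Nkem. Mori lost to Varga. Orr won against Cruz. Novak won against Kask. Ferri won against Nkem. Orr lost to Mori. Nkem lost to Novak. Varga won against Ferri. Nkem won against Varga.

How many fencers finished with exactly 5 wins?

2

Win totals: Orr 5, Mori 5, Quon 7, Varga 4, Kask 1, Novak 7, Cruz 2, Ferri 2, Nkem 3.
Exactly 5: Orr, Mori — 2 fencers.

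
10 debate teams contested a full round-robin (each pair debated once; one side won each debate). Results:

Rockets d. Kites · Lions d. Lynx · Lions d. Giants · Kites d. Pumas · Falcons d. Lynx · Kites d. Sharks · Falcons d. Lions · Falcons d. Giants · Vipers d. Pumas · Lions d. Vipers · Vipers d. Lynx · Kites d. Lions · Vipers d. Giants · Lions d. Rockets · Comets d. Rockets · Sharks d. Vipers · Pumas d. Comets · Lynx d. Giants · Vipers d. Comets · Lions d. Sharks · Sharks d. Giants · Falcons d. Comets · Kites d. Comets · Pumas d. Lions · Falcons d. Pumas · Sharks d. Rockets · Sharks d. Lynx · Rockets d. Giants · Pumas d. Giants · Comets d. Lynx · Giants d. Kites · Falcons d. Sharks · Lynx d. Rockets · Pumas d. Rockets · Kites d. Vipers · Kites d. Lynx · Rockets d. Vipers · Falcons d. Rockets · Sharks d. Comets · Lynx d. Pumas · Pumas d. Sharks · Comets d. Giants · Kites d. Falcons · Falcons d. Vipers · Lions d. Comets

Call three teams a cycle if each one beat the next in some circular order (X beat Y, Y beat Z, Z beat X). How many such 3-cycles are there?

21

Win totals: Kites 7, Comets 3, Lynx 3, Giants 1, Rockets 3, Sharks 5, Lions 6, Vipers 4, Falcons 8, Pumas 5.
A team with w wins dominates both others in C(w,2) triples; summing gives 21 + 3 + 3 + 0 + 3 + 10 + 15 + 6 + 28 + 10 = 99 transitive triples.
Total triples C(10,3) = 120, so cyclic triples = 120 − 99 = 21.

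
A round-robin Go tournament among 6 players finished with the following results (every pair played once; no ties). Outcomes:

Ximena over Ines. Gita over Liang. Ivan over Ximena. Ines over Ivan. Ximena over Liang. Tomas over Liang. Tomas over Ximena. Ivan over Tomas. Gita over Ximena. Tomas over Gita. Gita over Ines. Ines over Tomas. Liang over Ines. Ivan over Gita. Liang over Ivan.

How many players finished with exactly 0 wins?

Win totals: Ximena 2, Ines 2, Gita 3, Liang 2, Ivan 3, Tomas 3.
No player has exactly 0 wins.

0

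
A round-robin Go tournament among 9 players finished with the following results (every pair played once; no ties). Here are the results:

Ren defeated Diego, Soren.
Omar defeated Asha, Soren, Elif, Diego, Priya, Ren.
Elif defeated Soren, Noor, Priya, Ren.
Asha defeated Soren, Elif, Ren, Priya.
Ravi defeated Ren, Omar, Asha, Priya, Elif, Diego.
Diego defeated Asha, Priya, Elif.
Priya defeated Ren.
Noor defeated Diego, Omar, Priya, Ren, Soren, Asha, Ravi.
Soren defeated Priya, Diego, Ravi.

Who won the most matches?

Win totals: Omar 6, Elif 4, Soren 3, Ren 2, Diego 3, Priya 1, Noor 7, Asha 4, Ravi 6.
Noor leads with 7 wins (next highest: 6).

Noor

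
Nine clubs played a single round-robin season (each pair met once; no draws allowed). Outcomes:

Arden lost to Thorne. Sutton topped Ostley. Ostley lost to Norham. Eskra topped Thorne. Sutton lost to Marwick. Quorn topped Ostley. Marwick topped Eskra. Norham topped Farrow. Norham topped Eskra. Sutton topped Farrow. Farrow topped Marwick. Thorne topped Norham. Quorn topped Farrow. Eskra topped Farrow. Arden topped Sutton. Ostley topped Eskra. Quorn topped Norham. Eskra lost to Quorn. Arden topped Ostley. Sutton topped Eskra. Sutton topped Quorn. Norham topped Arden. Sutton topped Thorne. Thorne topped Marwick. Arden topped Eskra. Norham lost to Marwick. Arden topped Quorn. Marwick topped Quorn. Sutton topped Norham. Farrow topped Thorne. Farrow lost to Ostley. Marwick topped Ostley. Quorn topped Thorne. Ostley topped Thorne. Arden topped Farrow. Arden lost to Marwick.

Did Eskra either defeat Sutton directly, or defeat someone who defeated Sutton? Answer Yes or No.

Eskra did not beat Sutton directly.
Eskra beat Thorne, Farrow, but each of them lost to Sutton. No two-step path.

No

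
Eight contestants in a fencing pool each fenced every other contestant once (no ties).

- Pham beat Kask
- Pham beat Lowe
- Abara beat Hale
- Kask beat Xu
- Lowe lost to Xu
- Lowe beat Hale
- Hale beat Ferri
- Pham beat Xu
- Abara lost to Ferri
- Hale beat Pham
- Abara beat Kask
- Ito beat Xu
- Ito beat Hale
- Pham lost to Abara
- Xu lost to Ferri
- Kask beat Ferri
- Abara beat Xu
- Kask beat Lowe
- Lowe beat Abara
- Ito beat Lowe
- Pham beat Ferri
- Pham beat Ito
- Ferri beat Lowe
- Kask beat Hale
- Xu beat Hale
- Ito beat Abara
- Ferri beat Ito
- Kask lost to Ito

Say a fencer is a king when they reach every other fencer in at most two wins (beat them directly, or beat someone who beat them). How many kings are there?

6

Pham reaches everyone (king).
Xu cannot reach Kask, Ito in two steps.
Hale reaches everyone (king).
Lowe cannot reach Ito in two steps.
Kask reaches everyone (king).
Ito reaches everyone (king).
Abara reaches everyone (king).
Ferri reaches everyone (king).
Kings: Pham, Hale, Kask, Ito, Abara, Ferri — 6.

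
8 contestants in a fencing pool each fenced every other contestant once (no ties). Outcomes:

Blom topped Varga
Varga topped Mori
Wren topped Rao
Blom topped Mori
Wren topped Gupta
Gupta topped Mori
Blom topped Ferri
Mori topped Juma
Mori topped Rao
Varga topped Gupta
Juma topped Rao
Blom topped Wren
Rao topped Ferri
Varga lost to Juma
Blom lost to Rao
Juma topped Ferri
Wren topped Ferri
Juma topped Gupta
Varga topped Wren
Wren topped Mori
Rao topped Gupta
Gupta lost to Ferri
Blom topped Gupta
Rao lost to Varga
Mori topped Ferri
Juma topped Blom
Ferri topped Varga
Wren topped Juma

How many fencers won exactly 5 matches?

3

Win totals: Blom 5, Mori 3, Ferri 2, Rao 3, Juma 5, Wren 5, Varga 4, Gupta 1.
Exactly 5: Blom, Juma, Wren — 3 fencers.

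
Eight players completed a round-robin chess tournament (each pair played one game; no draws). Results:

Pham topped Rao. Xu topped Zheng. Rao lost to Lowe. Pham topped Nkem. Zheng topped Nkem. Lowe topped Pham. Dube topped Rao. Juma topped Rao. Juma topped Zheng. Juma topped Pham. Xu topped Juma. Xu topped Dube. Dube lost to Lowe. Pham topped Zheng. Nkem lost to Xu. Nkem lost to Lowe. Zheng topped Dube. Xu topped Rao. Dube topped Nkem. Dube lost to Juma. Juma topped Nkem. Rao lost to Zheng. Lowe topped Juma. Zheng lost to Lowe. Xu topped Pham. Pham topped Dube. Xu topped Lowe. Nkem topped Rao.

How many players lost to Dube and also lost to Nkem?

1

Dube beat: Nkem, Rao.
Nkem beat: Rao.
Both beat: Rao — 1.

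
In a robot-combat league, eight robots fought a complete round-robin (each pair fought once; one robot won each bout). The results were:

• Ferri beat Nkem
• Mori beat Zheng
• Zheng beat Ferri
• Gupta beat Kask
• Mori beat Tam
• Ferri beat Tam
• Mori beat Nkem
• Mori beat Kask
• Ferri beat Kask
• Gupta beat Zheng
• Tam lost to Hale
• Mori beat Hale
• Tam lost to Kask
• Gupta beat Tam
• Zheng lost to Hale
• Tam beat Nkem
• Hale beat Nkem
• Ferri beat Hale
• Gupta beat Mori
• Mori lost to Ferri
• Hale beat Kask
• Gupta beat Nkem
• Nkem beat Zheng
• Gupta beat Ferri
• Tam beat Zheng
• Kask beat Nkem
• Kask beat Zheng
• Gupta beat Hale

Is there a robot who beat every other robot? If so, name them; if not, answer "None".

Gupta has 7 wins out of 7 opponents — a perfect record.

Gupta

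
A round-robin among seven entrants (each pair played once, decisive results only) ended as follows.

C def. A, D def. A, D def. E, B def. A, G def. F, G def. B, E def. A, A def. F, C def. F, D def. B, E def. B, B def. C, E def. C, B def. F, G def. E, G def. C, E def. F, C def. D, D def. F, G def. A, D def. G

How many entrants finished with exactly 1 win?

Win totals: A 1, B 3, C 3, D 5, E 4, F 0, G 5.
Exactly 1: A — 1 entrant.

1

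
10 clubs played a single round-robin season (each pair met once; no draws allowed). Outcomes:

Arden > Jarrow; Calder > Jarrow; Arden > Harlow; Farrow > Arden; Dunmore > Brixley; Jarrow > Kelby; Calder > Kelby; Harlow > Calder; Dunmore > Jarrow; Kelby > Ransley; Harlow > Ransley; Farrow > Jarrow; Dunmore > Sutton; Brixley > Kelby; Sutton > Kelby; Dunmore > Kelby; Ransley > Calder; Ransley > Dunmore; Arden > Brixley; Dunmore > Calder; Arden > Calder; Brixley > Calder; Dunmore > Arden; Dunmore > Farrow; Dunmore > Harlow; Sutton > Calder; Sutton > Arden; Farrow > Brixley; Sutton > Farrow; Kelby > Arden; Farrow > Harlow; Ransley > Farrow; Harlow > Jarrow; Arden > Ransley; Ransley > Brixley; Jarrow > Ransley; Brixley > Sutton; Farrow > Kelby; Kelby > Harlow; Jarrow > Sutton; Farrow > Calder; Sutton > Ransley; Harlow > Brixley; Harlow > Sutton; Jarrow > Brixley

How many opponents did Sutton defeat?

5

Sutton's results: beat Farrow, Calder, Kelby, Arden, Ransley; lost to Harlow, Jarrow, Dunmore, Brixley.
That is 5 wins.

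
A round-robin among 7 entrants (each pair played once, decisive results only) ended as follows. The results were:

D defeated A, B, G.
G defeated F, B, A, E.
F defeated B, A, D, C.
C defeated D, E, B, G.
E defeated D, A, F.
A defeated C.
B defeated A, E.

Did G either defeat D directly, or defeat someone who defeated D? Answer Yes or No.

G did not beat D directly.
G beat A, B, E, F. Of those, E beat D.

Yes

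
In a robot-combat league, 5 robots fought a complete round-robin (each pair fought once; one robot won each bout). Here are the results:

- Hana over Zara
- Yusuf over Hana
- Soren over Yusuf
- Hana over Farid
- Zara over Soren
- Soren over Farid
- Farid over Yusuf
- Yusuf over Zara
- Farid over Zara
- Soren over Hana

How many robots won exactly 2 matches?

3

Win totals: Zara 1, Soren 3, Hana 2, Farid 2, Yusuf 2.
Exactly 2: Hana, Farid, Yusuf — 3 robots.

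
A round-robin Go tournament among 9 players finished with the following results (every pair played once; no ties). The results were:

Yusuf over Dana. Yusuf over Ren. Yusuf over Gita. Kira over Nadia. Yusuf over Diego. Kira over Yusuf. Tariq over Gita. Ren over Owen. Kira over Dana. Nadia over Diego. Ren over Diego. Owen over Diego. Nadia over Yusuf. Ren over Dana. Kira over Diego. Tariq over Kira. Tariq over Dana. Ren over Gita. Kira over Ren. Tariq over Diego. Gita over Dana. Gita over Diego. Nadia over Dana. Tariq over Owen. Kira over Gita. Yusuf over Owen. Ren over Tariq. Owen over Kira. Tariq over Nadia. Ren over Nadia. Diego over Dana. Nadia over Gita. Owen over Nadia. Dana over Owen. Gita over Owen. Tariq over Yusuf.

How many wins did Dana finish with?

1

Dana's results: beat Owen; lost to Kira, Gita, Nadia, Diego, Yusuf, Ren, Tariq.
That is 1 win.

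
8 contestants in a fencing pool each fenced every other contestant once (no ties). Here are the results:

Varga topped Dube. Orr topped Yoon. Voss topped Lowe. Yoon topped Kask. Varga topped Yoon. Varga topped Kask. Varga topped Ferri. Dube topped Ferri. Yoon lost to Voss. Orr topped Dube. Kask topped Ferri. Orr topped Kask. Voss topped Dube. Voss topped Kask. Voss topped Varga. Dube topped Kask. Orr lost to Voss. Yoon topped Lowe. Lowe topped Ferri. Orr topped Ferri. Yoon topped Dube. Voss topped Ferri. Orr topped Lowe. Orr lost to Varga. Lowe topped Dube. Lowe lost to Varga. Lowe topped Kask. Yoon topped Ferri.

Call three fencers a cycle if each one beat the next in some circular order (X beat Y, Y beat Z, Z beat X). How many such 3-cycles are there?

0

Win totals: Orr 5, Kask 1, Voss 7, Dube 2, Varga 6, Lowe 3, Ferri 0, Yoon 4.
A fencer with w wins dominates both others in C(w,2) triples; summing gives 10 + 0 + 21 + 1 + 15 + 3 + 0 + 6 = 56 transitive triples.
Total triples C(8,3) = 56, so cyclic triples = 56 − 56 = 0.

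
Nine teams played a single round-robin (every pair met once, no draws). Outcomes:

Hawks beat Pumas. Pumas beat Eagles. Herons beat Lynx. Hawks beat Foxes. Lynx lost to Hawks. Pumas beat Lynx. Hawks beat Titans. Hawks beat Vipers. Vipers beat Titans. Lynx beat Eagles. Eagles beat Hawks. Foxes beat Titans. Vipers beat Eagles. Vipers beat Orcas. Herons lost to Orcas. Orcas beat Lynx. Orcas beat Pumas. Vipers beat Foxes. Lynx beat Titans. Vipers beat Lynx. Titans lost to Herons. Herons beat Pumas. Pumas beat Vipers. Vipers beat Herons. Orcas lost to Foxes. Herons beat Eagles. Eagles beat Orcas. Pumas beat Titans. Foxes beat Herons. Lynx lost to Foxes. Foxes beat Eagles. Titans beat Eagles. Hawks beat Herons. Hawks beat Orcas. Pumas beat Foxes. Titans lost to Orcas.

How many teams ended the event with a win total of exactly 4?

2

Win totals: Pumas 5, Vipers 6, Herons 4, Foxes 5, Orcas 4, Eagles 2, Hawks 7, Titans 1, Lynx 2.
Exactly 4: Herons, Orcas — 2 teams.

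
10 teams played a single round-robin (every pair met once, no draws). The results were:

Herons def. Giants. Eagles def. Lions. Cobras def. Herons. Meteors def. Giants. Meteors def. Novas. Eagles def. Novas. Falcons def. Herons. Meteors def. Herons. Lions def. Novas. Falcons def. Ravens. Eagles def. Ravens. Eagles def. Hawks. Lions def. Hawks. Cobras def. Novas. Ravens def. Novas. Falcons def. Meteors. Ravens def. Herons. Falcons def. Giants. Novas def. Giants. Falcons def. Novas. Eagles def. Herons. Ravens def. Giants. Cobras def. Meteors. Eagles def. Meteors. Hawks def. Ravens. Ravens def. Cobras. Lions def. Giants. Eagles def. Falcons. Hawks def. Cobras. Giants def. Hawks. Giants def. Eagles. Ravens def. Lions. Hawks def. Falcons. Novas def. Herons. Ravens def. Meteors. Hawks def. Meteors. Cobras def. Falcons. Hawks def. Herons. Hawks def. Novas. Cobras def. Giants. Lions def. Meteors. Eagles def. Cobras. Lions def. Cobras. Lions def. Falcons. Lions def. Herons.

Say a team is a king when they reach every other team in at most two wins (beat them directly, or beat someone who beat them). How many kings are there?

Novas cannot reach Lions, Cobras, Ravens, Falcons, Meteors in two steps.
Lions reaches everyone (king).
Cobras cannot reach Lions in two steps.
Eagles reaches everyone (king).
Giants reaches everyone (king).
Ravens reaches everyone (king).
Hawks cannot reach Eagles in two steps.
Falcons reaches everyone (king).
Herons cannot reach Novas, Lions, Cobras, Ravens, Falcons, Meteors in two steps.
Meteors cannot reach Lions, Cobras, Ravens, Falcons in two steps.
Kings: Lions, Eagles, Giants, Ravens, Falcons — 5.

5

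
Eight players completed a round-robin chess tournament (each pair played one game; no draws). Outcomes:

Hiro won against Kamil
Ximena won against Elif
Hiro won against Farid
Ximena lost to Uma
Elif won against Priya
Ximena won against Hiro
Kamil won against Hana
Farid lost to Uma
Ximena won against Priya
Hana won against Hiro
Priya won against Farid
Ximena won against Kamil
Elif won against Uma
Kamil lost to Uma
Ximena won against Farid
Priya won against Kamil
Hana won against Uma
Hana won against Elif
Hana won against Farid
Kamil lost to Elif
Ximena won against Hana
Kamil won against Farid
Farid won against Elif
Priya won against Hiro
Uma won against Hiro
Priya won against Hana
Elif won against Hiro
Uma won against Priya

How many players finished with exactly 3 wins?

0

Win totals: Hana 4, Kamil 2, Ximena 6, Priya 4, Hiro 2, Elif 4, Farid 1, Uma 5.
No player has exactly 3 wins.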